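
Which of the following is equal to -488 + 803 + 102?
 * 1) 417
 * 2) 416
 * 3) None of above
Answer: 1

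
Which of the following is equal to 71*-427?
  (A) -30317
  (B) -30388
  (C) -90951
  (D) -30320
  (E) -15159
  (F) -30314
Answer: A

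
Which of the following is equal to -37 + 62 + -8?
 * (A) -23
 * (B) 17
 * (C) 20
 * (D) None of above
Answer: B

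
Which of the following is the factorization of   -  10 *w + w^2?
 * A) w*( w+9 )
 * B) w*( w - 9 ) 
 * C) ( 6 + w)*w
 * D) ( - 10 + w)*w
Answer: D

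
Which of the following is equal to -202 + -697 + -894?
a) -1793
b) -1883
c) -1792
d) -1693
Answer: a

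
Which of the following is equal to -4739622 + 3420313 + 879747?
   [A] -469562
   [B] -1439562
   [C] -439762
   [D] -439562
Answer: D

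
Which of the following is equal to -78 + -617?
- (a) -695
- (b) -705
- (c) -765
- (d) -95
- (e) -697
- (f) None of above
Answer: a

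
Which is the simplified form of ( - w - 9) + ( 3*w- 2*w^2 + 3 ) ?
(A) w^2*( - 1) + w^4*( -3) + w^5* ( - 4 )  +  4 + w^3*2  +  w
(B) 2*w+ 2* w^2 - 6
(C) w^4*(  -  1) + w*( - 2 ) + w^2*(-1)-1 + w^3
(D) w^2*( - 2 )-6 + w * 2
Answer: D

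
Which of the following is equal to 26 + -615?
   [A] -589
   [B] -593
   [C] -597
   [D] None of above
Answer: A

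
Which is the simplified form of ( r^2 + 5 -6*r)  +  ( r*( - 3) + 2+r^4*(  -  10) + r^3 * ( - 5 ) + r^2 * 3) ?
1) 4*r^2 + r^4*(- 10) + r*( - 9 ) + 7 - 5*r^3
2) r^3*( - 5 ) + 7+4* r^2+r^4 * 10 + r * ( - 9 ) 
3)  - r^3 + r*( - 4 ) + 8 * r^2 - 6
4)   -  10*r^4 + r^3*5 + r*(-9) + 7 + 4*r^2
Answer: 1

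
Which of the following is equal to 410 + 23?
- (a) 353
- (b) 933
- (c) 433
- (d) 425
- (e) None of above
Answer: c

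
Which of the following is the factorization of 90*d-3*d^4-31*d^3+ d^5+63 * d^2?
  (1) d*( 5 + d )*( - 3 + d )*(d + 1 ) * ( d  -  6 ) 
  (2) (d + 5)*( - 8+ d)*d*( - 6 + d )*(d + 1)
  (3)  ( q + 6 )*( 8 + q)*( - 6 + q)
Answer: 1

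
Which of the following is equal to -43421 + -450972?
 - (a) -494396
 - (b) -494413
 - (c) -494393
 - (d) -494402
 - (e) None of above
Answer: c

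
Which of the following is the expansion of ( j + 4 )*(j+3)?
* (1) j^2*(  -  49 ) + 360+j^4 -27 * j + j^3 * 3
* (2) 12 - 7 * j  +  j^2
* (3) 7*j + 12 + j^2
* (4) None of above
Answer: 3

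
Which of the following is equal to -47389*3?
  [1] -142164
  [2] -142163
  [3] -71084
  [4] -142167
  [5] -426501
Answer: 4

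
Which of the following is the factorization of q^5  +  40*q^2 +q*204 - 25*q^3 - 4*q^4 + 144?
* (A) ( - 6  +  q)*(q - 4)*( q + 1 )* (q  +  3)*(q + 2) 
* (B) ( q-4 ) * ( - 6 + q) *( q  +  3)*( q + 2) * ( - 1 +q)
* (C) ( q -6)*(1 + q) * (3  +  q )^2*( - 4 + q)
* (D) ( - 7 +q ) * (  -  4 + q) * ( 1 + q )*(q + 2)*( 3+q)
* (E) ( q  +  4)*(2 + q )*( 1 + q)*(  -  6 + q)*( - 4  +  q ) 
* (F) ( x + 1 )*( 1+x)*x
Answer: A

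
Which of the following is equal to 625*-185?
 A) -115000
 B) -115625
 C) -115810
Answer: B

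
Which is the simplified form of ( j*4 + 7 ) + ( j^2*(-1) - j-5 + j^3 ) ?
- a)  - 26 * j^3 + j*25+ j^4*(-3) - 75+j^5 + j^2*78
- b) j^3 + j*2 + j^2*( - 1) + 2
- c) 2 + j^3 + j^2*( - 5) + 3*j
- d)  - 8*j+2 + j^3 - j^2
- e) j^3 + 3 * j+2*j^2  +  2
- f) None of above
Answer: f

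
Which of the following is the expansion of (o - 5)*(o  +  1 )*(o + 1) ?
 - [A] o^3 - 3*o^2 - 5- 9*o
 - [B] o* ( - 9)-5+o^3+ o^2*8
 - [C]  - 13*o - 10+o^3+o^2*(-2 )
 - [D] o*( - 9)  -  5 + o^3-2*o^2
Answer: A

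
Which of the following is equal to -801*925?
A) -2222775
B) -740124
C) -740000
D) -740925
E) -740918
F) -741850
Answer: D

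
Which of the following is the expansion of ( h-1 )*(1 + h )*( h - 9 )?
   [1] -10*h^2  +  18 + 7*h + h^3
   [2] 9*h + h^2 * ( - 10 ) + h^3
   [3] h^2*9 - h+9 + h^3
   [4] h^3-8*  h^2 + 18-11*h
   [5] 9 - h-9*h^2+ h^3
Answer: 5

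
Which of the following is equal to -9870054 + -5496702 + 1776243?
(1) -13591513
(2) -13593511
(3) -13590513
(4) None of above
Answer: 3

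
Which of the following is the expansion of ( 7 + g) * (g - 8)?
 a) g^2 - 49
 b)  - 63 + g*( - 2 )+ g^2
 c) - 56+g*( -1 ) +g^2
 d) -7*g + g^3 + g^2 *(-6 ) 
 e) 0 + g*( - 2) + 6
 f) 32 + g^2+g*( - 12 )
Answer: c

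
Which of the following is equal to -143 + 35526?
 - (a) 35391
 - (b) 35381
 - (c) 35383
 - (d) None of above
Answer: c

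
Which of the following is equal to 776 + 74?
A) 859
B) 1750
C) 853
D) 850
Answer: D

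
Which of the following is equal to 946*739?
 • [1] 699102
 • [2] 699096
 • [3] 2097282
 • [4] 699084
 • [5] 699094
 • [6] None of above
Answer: 5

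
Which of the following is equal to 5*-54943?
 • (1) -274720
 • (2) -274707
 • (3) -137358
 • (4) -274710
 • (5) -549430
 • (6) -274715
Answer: 6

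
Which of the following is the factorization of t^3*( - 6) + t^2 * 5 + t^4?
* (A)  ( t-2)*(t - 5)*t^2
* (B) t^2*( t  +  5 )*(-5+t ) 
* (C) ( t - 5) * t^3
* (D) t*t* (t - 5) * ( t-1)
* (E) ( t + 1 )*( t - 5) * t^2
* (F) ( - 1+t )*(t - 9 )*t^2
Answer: D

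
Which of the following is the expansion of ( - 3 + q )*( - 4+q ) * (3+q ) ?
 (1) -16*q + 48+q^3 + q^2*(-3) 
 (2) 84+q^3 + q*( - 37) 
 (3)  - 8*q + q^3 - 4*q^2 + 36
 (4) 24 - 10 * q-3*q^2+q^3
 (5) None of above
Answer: 5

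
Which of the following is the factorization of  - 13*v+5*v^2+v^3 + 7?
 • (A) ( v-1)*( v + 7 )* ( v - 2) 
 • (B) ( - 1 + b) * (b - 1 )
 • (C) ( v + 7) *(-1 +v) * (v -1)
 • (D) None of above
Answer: C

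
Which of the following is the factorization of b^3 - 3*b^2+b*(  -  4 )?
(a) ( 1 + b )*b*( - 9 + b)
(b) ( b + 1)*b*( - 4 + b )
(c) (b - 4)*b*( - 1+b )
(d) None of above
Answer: b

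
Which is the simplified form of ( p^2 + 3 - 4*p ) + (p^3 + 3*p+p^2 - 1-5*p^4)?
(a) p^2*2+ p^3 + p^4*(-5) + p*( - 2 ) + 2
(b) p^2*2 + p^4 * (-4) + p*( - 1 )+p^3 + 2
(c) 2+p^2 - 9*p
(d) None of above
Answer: d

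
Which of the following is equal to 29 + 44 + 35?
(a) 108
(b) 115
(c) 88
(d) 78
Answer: a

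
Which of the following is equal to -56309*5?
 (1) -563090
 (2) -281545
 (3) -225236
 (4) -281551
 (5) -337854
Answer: 2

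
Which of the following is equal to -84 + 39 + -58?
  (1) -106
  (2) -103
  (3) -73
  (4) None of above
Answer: 2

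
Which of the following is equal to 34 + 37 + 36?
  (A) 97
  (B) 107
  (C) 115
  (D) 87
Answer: B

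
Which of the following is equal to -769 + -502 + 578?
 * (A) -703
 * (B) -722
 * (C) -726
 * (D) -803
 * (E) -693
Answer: E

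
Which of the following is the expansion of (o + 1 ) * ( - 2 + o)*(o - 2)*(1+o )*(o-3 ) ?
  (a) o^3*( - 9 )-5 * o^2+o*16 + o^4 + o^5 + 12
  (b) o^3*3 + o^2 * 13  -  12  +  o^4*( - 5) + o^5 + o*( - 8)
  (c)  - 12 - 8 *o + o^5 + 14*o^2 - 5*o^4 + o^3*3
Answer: b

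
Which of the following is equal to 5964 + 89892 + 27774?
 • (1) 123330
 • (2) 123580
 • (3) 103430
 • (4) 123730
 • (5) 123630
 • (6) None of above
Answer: 5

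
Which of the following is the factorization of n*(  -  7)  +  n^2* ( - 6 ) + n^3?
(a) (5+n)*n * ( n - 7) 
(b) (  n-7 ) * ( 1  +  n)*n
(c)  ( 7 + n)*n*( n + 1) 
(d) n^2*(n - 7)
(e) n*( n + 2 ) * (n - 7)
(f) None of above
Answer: b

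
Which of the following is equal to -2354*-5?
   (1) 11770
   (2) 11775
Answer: 1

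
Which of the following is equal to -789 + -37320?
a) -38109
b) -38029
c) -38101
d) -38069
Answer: a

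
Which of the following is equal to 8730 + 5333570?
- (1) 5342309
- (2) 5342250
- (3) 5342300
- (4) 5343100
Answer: 3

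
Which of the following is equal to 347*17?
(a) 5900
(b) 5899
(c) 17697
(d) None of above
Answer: b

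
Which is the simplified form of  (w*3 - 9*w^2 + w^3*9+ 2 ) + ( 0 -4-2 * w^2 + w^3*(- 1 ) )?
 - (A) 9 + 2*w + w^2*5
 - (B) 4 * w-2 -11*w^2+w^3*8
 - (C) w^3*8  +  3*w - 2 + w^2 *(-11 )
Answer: C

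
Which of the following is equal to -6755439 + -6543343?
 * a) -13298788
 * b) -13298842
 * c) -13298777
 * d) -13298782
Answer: d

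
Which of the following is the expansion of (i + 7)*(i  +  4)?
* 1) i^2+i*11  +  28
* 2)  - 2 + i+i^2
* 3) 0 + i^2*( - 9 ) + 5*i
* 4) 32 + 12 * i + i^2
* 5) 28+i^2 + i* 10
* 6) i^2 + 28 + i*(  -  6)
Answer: 1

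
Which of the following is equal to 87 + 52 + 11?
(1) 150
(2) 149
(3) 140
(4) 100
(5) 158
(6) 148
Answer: 1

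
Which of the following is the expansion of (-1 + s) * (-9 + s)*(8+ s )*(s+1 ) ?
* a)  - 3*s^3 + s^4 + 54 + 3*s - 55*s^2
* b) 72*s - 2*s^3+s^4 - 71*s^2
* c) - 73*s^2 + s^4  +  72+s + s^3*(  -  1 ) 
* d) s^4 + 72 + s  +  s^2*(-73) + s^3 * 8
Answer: c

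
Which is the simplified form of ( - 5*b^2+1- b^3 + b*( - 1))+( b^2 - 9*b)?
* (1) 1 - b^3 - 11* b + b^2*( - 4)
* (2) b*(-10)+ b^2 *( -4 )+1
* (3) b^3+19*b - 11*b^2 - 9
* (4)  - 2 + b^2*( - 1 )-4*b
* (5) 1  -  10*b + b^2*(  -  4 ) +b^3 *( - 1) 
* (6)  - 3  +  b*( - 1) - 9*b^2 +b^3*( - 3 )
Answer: 5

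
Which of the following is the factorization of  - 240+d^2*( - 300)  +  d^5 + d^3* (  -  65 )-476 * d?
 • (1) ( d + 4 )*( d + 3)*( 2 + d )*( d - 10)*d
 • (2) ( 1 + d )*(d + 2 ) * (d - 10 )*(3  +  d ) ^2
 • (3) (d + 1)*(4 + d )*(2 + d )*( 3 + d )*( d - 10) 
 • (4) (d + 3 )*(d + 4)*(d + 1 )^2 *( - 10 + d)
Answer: 3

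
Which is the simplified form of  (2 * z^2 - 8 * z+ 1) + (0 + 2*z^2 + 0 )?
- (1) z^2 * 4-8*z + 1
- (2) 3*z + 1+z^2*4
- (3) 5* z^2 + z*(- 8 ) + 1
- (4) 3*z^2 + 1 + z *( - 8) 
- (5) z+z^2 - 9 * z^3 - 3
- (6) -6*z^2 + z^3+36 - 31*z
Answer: 1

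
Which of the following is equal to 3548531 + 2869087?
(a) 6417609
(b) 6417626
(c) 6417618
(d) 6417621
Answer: c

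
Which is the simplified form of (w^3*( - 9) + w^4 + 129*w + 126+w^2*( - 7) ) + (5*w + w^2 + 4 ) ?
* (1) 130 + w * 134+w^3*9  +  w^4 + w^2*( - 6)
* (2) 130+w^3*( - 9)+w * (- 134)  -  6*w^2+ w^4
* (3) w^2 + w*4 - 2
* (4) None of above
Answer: 4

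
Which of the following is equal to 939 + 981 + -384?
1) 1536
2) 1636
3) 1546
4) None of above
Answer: 1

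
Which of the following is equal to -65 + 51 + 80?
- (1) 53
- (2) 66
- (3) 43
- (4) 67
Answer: 2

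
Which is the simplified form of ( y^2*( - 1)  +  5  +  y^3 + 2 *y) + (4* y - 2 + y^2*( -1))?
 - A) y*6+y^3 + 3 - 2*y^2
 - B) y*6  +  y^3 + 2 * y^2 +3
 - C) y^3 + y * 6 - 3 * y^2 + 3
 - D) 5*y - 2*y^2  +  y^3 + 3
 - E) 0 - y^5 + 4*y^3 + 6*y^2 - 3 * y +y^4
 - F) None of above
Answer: A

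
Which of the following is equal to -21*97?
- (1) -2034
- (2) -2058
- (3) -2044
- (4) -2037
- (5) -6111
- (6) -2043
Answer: 4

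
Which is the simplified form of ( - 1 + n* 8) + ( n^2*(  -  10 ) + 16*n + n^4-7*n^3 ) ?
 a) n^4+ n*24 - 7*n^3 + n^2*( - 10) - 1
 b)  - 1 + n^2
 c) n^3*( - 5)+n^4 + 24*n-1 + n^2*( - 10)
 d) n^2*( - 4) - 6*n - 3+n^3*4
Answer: a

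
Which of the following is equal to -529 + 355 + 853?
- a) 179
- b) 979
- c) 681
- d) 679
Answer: d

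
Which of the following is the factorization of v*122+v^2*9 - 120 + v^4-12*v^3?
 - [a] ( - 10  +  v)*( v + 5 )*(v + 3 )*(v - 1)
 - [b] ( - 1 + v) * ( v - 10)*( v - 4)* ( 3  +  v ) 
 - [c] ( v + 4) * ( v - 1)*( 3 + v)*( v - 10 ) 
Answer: b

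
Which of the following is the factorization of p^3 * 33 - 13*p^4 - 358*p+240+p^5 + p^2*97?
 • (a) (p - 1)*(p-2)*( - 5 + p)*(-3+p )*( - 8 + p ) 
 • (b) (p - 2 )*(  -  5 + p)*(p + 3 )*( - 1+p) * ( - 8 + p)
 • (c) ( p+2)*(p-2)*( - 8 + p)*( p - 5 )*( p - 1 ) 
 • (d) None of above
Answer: b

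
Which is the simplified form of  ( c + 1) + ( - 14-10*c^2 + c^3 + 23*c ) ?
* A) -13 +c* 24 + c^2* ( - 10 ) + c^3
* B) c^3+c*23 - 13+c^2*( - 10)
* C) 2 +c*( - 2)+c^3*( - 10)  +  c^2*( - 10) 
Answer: A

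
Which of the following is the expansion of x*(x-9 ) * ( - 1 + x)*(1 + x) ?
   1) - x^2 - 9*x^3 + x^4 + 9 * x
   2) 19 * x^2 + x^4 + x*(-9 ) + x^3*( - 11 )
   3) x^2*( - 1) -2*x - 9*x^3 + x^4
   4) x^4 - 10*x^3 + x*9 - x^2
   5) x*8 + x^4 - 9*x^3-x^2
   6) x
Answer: 1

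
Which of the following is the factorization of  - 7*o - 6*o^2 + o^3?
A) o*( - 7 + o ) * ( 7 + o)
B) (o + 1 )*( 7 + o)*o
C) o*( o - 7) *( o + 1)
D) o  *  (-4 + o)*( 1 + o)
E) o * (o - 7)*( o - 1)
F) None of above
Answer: C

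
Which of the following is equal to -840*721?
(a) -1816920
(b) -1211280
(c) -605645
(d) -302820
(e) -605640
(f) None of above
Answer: e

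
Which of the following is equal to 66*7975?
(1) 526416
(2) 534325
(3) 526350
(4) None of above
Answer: 3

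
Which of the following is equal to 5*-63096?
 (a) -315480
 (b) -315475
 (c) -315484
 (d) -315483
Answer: a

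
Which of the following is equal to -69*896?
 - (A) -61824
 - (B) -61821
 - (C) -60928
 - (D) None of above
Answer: A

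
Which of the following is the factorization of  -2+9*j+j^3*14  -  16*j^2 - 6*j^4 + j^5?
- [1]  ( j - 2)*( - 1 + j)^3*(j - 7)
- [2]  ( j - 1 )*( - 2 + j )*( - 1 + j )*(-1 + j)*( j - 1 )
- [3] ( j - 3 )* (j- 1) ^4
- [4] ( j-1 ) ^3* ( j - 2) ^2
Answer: 2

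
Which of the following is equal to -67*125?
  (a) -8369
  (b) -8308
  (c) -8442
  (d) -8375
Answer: d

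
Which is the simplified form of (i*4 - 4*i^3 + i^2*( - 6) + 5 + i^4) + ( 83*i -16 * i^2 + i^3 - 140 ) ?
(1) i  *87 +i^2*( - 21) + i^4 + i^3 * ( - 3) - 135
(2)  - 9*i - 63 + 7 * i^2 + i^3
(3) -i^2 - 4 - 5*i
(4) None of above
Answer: 4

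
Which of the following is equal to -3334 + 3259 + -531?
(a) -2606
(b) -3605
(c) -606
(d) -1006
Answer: c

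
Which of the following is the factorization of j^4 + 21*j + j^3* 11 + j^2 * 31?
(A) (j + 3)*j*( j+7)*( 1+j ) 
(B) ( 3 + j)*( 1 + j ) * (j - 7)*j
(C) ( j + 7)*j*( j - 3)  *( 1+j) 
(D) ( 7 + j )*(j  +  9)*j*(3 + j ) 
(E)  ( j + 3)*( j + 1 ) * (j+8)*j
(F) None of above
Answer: A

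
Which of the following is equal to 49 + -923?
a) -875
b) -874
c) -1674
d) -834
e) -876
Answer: b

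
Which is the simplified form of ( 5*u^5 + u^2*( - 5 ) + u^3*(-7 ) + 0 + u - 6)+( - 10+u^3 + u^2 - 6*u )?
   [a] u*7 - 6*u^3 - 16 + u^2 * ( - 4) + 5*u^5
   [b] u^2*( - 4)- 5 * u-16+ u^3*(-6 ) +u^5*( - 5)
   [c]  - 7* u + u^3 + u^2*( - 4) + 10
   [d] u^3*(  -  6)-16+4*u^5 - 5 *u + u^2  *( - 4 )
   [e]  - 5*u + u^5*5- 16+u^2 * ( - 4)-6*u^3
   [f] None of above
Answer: e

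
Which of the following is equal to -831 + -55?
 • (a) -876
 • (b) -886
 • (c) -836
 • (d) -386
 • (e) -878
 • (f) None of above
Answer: b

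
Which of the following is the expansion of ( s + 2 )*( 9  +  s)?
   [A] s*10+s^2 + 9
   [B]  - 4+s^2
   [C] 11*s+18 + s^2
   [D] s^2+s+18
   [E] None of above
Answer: C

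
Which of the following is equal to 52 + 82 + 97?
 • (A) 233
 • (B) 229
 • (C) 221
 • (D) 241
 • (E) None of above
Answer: E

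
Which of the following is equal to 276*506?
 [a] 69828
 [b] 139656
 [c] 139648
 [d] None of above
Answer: b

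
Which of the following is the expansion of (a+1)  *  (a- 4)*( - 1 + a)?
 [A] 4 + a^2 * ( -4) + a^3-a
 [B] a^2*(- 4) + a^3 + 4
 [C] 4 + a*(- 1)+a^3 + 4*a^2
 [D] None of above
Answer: A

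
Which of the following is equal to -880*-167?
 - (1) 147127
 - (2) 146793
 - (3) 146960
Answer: 3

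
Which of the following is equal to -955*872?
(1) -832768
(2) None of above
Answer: 2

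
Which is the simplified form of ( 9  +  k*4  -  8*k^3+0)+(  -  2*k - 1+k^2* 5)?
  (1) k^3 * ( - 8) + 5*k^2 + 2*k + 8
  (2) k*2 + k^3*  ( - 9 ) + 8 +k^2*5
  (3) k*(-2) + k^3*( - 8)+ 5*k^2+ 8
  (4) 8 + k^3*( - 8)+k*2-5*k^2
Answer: 1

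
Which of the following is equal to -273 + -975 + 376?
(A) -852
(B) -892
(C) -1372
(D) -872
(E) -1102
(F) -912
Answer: D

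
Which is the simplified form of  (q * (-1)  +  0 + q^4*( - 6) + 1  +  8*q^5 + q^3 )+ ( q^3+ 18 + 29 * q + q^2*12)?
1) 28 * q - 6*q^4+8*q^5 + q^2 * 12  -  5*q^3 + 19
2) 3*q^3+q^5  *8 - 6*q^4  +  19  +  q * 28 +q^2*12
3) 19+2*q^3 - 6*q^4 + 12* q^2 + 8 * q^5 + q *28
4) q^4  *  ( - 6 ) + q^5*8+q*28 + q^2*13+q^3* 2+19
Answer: 3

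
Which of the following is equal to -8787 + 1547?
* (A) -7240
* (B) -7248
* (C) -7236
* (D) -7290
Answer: A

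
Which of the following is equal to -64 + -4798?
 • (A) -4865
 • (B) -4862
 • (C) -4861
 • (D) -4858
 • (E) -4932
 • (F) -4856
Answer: B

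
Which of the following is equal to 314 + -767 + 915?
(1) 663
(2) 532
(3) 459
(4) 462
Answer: 4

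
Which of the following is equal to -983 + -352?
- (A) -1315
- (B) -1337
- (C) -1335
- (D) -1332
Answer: C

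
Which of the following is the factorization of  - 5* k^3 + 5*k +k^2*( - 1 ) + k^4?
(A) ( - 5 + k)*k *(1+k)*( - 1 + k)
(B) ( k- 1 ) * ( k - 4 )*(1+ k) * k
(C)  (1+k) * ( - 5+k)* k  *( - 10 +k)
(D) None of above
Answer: A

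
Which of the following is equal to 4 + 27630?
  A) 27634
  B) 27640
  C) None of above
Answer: A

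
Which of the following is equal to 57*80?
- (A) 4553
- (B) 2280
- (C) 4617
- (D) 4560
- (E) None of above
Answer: D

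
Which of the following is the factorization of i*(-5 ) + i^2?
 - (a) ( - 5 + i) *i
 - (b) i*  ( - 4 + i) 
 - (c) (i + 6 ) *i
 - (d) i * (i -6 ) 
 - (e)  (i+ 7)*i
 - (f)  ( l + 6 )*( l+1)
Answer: a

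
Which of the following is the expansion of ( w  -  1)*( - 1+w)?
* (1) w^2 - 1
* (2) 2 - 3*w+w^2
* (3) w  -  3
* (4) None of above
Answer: 4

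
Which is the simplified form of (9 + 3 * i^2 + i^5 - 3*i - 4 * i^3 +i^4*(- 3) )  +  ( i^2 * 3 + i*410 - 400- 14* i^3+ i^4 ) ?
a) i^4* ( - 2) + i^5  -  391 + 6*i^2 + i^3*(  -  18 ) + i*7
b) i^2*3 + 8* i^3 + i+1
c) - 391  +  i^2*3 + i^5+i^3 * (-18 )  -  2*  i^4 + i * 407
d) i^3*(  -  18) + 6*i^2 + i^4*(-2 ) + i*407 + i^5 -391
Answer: d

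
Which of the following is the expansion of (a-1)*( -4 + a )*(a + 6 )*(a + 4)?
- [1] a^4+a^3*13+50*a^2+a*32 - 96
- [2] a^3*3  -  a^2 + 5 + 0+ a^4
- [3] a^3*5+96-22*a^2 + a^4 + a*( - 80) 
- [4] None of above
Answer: 3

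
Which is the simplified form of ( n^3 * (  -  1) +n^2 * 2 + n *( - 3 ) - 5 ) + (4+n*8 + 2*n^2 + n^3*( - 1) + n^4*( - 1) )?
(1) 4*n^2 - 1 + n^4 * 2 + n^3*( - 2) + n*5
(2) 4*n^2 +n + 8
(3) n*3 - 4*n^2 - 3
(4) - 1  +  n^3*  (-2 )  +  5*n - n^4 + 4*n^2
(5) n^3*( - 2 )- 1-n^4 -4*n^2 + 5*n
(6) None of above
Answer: 4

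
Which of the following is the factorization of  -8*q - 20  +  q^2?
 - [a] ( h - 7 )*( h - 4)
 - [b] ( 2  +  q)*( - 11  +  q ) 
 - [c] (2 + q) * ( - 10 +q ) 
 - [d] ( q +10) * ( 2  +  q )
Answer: c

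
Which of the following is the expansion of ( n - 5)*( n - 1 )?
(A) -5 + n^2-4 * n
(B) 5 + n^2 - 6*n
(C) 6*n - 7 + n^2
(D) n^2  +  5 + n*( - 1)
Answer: B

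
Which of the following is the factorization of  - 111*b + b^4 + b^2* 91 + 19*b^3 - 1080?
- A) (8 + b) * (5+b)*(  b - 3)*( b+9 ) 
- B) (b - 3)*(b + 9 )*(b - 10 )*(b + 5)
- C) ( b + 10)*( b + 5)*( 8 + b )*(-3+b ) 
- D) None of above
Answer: A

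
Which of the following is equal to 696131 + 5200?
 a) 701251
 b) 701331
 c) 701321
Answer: b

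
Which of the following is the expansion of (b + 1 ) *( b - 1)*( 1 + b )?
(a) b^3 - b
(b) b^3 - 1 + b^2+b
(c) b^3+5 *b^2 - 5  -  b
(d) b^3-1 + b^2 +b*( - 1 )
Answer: d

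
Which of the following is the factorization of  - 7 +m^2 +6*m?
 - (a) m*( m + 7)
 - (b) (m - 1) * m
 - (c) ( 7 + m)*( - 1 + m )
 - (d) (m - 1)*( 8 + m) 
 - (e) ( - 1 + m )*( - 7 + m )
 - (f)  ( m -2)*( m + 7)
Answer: c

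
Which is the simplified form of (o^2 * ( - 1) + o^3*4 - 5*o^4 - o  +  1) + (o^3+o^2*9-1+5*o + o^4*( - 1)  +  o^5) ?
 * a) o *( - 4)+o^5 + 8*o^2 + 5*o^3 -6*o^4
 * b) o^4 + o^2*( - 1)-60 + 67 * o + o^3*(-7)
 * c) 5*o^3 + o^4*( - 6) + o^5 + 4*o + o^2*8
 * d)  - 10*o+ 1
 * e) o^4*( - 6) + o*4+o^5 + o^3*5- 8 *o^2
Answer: c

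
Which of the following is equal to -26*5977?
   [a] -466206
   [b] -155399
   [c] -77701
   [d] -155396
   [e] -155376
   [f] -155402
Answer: f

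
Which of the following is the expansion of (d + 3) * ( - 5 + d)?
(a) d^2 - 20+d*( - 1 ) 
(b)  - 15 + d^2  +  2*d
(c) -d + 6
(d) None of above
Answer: d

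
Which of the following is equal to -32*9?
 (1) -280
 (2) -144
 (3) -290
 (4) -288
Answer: 4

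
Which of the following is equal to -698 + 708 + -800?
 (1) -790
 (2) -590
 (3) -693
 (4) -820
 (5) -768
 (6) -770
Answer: 1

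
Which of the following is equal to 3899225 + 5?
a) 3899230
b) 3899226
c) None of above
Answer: a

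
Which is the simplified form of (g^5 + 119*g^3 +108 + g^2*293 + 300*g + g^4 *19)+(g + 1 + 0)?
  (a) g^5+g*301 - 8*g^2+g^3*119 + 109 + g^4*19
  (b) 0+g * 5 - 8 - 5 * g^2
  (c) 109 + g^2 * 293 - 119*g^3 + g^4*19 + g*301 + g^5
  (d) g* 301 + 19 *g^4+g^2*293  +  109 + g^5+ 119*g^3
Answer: d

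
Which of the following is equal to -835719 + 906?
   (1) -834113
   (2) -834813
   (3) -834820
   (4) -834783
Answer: 2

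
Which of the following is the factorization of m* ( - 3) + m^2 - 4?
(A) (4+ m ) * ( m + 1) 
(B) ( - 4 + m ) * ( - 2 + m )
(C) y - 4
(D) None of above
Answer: D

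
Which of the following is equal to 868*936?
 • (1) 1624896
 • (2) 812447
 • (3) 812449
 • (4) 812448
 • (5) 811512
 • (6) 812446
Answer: 4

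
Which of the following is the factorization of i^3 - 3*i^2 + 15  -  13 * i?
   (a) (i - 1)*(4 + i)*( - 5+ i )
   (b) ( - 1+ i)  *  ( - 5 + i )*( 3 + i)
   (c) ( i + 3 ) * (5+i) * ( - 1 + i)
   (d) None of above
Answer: b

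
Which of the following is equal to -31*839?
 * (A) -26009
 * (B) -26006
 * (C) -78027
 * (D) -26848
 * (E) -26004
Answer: A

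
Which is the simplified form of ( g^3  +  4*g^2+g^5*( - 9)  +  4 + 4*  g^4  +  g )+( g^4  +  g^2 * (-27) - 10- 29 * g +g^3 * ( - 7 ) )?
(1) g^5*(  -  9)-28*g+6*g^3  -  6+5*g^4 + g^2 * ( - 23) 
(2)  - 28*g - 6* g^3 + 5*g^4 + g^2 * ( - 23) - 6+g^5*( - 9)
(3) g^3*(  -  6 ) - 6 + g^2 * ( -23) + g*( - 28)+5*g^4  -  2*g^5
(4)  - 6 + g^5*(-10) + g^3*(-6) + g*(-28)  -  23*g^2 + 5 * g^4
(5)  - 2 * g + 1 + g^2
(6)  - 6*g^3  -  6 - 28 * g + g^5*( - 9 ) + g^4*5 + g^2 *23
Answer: 2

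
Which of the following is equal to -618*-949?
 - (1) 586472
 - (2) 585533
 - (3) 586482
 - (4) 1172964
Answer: 3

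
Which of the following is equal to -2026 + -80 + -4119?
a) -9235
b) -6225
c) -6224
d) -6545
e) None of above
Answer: b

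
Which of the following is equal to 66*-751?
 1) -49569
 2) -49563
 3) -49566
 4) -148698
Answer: 3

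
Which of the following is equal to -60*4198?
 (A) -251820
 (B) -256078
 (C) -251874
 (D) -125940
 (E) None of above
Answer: E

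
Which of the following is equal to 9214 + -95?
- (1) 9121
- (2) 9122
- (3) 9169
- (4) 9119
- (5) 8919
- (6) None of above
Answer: 4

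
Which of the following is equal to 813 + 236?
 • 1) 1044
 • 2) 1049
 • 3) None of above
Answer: 2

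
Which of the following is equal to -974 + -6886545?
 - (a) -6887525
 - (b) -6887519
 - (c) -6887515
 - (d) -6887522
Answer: b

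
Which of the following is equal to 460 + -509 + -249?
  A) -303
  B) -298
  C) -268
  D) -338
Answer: B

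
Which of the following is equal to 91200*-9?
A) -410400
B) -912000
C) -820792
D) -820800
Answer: D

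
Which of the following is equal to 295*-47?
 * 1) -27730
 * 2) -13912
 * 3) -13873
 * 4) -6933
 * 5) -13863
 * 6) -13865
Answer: 6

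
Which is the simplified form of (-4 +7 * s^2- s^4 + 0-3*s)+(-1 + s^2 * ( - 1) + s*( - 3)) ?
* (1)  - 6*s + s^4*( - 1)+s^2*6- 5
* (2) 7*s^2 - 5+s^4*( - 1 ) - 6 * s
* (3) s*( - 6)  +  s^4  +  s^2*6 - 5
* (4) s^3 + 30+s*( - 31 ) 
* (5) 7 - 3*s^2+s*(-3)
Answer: 1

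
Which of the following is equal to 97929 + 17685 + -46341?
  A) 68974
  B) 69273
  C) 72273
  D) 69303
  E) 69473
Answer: B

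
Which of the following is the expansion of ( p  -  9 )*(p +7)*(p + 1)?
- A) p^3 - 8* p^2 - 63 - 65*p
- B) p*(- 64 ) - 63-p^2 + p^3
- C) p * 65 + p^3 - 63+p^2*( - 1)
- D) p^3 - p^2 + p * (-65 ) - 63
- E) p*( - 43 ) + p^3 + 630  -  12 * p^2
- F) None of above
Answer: D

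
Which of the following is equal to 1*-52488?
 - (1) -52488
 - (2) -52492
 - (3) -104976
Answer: 1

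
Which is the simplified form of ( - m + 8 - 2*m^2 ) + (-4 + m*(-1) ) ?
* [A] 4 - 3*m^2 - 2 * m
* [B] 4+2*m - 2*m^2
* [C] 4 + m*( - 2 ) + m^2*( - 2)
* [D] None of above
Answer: C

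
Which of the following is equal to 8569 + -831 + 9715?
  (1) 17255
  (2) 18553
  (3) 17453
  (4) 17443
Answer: 3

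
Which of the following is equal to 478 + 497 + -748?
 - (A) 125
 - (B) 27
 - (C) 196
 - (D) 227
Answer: D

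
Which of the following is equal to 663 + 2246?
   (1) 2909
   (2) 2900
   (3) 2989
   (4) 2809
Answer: 1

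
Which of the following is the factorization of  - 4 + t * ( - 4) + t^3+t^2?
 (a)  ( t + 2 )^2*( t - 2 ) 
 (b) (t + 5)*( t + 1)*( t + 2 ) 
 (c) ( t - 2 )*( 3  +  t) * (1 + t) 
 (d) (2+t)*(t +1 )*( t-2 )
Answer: d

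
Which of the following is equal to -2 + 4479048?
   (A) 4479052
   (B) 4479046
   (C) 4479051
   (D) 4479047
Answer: B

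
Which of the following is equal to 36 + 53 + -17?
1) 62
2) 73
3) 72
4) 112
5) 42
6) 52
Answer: 3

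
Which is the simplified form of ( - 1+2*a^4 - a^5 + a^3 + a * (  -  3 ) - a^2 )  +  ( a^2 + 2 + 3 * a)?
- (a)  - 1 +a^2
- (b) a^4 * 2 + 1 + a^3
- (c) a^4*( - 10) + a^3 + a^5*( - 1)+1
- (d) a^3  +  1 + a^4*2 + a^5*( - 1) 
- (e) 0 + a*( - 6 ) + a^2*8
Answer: d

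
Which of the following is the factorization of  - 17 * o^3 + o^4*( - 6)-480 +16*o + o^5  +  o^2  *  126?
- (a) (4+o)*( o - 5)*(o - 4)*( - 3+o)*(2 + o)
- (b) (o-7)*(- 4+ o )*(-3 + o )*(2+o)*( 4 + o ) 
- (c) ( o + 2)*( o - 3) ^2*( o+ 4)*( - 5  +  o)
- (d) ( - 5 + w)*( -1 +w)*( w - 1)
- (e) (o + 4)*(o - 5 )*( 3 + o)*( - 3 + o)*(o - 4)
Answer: a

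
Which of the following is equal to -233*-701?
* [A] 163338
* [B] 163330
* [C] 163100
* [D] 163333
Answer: D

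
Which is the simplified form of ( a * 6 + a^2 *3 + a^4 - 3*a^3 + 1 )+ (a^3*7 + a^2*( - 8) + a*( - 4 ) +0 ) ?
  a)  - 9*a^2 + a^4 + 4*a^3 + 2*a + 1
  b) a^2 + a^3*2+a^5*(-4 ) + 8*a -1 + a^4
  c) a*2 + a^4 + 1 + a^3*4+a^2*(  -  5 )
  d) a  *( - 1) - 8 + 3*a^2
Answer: c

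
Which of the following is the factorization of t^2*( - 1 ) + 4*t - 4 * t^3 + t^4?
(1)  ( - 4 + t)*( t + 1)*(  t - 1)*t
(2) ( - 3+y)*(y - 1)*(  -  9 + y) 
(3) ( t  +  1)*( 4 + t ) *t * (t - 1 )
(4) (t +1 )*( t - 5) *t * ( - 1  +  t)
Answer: 1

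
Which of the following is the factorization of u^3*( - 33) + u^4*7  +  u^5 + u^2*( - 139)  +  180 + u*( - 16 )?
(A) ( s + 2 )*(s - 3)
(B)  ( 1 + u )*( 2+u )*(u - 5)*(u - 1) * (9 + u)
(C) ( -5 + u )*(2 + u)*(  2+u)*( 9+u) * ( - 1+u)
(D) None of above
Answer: C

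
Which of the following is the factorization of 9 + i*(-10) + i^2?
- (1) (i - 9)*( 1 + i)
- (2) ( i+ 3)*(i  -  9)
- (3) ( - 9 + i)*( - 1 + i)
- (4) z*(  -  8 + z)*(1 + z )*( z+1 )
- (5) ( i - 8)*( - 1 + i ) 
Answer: 3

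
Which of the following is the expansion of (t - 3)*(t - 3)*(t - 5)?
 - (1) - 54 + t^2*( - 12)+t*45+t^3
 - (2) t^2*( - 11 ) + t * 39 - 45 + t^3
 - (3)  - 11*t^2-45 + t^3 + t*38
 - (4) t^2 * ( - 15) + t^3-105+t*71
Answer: 2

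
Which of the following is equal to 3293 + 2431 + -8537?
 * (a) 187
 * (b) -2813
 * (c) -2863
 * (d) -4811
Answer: b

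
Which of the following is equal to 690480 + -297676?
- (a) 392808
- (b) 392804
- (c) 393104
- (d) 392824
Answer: b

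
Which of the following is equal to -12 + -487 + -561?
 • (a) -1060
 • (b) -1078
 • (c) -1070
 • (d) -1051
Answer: a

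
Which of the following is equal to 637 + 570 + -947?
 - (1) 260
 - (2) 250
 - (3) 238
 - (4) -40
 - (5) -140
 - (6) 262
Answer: 1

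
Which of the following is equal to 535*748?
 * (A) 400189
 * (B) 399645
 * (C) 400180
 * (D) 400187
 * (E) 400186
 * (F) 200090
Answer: C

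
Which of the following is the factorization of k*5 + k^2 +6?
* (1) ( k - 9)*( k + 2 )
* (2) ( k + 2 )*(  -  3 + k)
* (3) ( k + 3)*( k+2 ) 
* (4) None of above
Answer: 3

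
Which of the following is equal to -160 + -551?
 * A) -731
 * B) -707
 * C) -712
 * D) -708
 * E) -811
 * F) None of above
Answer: F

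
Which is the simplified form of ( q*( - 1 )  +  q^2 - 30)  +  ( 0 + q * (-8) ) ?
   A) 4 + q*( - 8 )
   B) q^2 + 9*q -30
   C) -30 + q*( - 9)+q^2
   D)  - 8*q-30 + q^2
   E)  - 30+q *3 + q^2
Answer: C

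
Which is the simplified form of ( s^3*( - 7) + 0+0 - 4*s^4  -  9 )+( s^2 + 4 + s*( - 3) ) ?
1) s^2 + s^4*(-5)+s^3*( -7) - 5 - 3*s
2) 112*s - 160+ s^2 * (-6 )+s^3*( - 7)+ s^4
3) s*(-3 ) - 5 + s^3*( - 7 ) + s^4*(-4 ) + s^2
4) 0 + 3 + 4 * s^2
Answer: 3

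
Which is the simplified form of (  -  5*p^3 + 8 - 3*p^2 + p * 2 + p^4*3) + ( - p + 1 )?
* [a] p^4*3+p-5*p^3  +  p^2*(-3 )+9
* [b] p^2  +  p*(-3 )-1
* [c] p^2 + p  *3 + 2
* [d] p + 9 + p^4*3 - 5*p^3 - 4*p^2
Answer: a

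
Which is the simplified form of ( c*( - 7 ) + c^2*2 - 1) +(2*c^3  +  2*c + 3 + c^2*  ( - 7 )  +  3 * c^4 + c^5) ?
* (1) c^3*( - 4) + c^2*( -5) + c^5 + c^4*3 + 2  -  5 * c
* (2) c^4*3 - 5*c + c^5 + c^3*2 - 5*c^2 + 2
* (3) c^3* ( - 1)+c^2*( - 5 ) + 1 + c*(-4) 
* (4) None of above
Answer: 2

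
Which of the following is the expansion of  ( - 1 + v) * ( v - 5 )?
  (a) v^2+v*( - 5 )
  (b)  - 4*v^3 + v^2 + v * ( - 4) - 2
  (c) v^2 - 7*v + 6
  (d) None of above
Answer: d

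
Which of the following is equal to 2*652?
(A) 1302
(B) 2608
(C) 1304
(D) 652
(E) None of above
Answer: C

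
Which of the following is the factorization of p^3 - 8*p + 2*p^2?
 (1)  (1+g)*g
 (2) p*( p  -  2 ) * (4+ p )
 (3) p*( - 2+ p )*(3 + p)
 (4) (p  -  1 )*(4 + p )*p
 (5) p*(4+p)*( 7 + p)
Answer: 2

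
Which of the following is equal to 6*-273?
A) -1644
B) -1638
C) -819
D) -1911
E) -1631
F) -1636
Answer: B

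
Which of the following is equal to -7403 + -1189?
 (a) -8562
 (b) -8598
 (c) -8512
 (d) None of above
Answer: d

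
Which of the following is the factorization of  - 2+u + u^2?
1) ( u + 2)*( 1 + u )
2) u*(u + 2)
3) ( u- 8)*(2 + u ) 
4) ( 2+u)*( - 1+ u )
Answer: 4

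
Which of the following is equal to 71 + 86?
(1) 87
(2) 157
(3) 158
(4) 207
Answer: 2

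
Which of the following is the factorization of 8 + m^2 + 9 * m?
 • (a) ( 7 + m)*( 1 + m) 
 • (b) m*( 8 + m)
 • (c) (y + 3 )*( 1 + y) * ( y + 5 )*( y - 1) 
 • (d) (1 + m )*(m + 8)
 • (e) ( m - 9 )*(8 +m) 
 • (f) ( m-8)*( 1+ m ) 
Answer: d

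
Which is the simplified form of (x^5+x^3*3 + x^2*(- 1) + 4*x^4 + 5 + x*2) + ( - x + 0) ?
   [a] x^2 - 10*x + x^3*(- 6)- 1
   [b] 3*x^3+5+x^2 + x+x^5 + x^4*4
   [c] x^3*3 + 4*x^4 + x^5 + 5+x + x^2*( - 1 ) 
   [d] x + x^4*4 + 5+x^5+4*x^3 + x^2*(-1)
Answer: c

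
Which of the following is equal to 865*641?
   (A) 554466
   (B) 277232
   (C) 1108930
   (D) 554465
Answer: D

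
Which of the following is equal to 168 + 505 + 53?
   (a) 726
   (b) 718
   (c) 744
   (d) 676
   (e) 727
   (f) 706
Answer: a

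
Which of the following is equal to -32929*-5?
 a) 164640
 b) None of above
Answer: b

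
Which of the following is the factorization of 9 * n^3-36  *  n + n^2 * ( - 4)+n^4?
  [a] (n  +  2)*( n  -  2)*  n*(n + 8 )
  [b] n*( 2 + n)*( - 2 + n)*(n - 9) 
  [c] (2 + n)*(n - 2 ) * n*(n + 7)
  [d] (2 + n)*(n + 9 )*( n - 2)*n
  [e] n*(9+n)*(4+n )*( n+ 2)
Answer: d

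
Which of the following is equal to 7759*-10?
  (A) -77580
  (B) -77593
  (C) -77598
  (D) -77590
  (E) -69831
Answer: D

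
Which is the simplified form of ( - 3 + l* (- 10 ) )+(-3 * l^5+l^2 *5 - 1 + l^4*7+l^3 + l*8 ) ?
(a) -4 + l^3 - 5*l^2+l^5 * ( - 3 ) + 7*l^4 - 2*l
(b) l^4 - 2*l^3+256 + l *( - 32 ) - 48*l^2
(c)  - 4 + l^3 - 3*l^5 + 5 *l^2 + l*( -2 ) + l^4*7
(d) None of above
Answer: c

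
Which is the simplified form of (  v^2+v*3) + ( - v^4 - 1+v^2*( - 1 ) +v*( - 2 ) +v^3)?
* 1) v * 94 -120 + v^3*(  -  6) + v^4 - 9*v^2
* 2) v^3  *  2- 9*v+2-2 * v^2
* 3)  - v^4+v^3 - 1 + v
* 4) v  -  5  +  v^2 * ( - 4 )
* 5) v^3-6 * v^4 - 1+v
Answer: 3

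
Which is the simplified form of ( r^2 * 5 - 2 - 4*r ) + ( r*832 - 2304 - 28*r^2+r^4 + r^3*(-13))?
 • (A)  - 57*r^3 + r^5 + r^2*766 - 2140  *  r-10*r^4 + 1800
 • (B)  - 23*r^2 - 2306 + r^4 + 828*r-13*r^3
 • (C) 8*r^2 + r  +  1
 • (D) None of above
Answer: B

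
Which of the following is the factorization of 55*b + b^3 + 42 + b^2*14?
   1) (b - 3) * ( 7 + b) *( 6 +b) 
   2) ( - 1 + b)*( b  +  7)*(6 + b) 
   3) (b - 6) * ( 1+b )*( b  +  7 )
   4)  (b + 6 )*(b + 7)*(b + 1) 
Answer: 4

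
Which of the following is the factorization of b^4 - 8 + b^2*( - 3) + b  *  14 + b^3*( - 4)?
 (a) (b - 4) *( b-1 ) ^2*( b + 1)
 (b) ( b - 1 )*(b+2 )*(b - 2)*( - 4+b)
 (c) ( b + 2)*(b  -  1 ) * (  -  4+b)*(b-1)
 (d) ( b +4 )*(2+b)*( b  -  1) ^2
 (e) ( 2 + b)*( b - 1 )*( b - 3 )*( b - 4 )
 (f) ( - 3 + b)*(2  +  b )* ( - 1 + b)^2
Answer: c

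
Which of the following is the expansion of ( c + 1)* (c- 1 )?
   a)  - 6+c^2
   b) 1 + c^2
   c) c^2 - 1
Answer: c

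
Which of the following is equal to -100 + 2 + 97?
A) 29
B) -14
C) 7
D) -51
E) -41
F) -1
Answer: F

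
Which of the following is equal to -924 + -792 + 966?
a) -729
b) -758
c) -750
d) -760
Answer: c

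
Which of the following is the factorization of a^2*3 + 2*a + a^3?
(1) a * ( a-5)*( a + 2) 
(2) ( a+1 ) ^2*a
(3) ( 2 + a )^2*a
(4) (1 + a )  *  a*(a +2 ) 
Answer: 4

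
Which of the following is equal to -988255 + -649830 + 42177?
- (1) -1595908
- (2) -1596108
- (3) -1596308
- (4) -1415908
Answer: 1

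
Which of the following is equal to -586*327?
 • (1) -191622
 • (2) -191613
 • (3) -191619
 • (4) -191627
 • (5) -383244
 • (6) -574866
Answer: 1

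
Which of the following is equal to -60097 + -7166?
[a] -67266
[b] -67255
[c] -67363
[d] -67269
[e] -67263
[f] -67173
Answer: e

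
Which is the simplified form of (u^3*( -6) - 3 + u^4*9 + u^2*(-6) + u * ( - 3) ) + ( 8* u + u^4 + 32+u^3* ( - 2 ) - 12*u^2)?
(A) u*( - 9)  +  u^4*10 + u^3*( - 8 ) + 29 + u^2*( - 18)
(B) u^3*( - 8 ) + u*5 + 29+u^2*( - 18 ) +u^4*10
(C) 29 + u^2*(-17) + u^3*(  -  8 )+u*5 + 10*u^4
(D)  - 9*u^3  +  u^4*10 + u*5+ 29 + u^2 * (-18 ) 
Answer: B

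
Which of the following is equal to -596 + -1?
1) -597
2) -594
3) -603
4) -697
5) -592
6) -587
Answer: 1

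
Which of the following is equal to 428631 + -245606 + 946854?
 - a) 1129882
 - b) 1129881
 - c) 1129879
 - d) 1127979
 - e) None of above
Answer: c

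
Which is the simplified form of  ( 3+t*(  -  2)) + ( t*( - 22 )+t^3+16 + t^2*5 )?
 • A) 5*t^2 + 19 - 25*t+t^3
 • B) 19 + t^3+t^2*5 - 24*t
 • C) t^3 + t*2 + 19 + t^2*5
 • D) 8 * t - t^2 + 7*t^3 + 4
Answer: B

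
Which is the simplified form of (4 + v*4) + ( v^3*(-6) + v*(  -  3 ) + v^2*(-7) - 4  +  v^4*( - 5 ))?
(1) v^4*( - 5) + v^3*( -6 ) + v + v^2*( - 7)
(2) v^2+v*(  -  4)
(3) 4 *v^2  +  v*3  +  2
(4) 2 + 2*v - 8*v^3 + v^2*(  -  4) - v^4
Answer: 1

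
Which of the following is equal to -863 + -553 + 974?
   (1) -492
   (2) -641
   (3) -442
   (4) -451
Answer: 3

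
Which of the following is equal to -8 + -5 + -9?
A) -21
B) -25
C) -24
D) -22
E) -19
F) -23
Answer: D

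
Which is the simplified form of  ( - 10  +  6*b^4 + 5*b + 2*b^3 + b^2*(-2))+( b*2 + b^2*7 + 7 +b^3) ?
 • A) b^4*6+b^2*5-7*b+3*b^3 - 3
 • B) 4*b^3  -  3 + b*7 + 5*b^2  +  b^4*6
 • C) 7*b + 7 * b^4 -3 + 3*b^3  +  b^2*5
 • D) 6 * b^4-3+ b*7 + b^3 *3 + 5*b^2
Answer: D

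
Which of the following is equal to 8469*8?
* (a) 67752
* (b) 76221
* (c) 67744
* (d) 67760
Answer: a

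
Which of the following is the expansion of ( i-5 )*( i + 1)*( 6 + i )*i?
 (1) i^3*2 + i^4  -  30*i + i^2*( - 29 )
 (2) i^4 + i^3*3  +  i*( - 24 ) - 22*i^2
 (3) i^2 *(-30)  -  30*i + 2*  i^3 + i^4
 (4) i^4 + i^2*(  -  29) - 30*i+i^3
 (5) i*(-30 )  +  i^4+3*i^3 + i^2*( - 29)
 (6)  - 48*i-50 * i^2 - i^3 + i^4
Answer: 1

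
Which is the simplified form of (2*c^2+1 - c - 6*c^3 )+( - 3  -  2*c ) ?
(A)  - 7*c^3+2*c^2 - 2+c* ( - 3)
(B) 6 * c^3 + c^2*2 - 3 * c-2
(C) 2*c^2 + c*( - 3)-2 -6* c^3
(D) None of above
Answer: C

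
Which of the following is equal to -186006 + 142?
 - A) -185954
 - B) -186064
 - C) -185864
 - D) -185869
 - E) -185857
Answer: C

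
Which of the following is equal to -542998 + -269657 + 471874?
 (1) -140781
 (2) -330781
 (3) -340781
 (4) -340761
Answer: 3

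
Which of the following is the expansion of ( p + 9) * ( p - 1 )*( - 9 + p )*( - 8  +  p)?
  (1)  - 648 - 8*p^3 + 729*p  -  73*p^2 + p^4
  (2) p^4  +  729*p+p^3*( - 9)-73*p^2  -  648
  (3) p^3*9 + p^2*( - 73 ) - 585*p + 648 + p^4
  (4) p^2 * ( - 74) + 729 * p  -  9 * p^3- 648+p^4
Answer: 2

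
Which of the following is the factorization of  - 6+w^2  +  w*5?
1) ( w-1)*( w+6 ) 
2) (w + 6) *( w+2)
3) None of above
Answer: 1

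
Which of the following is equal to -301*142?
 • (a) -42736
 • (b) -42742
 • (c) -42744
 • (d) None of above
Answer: b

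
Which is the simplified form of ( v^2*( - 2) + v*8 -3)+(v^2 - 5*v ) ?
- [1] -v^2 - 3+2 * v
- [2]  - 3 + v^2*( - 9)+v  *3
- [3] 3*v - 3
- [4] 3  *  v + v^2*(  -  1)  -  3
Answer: 4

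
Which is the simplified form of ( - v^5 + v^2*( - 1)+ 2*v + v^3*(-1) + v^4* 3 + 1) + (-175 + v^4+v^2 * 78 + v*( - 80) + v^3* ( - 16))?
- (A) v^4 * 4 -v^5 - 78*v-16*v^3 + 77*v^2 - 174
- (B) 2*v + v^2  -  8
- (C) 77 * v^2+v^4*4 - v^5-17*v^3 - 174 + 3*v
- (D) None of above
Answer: D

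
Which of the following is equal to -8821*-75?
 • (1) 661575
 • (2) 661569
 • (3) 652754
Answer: 1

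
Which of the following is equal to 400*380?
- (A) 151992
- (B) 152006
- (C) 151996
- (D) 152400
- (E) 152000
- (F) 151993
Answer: E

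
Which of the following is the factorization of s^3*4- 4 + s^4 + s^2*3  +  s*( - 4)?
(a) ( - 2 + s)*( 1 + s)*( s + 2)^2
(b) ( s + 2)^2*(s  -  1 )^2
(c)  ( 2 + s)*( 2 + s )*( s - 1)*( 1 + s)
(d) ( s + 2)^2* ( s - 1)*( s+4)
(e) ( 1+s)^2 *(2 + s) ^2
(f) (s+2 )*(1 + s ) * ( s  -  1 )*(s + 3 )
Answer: c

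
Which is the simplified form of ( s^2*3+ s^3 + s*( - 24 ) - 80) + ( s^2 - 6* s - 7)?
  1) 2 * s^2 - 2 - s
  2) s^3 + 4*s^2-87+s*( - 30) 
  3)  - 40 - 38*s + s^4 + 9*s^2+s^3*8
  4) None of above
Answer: 2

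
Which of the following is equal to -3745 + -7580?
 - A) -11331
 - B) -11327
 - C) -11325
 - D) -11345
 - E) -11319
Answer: C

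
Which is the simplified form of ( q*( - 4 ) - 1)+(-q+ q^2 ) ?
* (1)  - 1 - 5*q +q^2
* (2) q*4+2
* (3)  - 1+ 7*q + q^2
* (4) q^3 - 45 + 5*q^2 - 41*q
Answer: 1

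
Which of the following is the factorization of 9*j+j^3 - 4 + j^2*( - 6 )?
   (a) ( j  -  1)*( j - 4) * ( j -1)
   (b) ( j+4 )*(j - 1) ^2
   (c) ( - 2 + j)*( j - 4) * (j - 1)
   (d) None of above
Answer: a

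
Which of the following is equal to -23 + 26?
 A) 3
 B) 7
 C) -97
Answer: A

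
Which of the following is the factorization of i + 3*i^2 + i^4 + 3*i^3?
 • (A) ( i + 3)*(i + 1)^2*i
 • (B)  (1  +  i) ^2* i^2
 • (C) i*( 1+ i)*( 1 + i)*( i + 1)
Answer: C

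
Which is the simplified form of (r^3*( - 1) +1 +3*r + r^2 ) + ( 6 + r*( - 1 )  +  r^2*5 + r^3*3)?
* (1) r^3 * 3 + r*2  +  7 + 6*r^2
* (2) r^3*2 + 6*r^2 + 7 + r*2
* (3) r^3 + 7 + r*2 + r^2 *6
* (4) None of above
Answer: 2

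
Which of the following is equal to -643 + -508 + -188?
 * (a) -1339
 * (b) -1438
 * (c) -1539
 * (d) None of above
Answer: a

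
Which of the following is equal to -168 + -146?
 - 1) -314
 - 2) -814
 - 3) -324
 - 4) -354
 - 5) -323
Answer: 1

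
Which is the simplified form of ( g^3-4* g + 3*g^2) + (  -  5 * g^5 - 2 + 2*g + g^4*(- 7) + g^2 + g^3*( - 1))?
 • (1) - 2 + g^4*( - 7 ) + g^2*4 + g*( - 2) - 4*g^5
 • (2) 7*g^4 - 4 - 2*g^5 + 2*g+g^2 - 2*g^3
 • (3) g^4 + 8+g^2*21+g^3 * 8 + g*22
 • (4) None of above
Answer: 4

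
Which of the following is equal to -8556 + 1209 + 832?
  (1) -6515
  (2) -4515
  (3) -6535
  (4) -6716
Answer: 1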